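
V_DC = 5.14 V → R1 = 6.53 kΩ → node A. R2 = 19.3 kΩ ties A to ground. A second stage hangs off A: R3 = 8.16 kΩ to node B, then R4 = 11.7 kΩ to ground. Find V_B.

Looking into the second stage from A: R3 + R4 = 19.86 kΩ appears in parallel with R2.
Effective lower resistance at A: R2 ‖ 19.86 = 9.788 kΩ.
First divider: V_A = V_DC · 9.788/(6.53 + 9.788) = 3.083 V.
V_B = V_A × 0.5891 = 1.816 V.

V_B ≈ 1.82 V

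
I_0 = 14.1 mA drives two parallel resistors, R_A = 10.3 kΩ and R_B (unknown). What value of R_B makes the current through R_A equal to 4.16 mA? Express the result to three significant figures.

R_B ≈ 4.31 kΩ

Two-branch current divider: I_A = I_0 · R_B/(R_A + R_B).
4.16/14.1 = R_B/(R_A + R_B) → R_B = R_A · (0.2950)/(1 − 0.2950) = 10.3 × 0.4185 = 4.311 kΩ.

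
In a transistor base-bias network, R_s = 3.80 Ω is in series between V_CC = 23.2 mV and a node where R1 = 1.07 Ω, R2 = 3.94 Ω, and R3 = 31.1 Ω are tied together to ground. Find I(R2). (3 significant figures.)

I ≈ 1.04 mA

Parallel bank: R_p = 1/(1/1.07 + 1/3.94 + 1/31.1) = 0.8193 Ω.
V_A by voltage divider: V_A = 23.2 × 0.8193/(3.80 + 0.8193) = 4.115 mV.
I(R2) = V_A / R2 = 4.115/3.94 = 1.044 mA.
(Check via current divider: I_total = 5.022 mA; share G_k/ΣG = 0.2079 → same result.)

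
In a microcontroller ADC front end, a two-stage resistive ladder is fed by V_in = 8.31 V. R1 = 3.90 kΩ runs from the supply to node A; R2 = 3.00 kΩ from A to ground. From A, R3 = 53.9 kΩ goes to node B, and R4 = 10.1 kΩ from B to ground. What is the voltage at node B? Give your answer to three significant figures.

Node A sees R2 in parallel with the series input of stage 2, R3 + R4 = 64.00 kΩ.
Effective lower resistance at A: R2 ‖ 64.00 = 2.866 kΩ.
V_A = 8.31 × 2.866/(3.90 + 2.866) = 3.520 V.
Then the unloaded second divider: V_B = V_A × R4/(R3+R4) = 3.520 × 0.1578 = 0.5555 V.

V_B ≈ 0.555 V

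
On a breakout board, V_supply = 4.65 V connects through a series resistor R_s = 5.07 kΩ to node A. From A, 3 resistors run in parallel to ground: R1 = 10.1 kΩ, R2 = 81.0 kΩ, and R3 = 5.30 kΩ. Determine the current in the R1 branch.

I ≈ 0.183 mA

Combine the parallel branches: R_p = (1/10.1 + 1/81.0 + 1/5.30)⁻¹ = 3.333 kΩ.
V_A = 4.65 × 3.333/8.403 = 1.844 V.
I(R1) = V_A / R1 = 1.844/10.1 = 0.1826 mA.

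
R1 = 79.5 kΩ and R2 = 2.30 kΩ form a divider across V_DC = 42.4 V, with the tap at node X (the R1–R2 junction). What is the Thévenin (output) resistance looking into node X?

R_th ≈ 2.24 kΩ

Looking into X with the source shorted: R_th = R1·R2/(R1+R2) = 79.50 × 2.30/81.80 = 2.235 kΩ.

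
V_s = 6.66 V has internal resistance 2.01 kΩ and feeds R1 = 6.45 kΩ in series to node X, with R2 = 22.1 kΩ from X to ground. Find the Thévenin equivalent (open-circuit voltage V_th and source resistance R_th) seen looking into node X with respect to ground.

V_th ≈ 4.82 V, R_th ≈ 6.12 kΩ

R1' = 2.01 + 6.45 = 8.460 kΩ (source resistance + R1).
V_th is the unloaded tap voltage: V_s · R2/(R1'+R2) = 6.66 × 0.7232 = 4.816 V.
Zeroing V_s shorts the top of R1' to ground, so R_th = R1' ‖ R2 = 6.118 kΩ.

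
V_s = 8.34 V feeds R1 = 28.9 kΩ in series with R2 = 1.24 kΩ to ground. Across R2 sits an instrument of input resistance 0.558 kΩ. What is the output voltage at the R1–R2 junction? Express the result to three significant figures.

V_out ≈ 0.110 V

R2 ‖ R_L = (1.24 × 0.558)/(1.24 + 0.558) = 0.3848 kΩ.
Then V_out = V_s · R2'/(R1 + R2') = 8.34 × 0.3848/29.28 = 0.1096 V.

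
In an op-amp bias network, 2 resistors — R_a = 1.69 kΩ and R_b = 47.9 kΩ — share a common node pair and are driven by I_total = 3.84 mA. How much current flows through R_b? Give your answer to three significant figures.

I ≈ 0.131 mA

For two parallel branches, I_k = I_total · (other R)/(sum of R).
I(R_b) = 3.84 × 1.69/(1.69 + 47.9) = 3.84 × 0.03408 = 0.1309 mA.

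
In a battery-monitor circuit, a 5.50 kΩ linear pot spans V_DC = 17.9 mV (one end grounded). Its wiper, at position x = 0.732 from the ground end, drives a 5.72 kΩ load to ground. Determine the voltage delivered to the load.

The pot divides into 1.474 kΩ above the wiper and 4.026 kΩ below.
R_L loads the lower segment: effective lower R = 2.363 kΩ.
Loaded-divider output: V_out = 17.9 × 0.6158 = 11.02 mV.
(Unloaded: V_out = x·V_DC = 13.1 mV.)

V_out ≈ 11.0 mV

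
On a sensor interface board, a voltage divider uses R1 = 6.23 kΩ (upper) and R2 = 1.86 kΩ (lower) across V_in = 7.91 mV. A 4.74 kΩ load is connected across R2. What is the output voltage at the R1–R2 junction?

V_out ≈ 1.40 mV

The load sits in parallel with R2, giving an effective lower resistance R2' = R2·R_L/(R2+R_L) = 1.336 kΩ.
Voltage divider with the loaded lower leg: V_out = 7.91 × 1.336/(6.23 + 1.336) = 7.91 × 0.1766 = 1.397 mV.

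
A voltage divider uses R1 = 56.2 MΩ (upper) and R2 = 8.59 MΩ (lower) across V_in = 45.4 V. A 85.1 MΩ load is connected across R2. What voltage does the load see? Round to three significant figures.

First combine the lower leg with the load: R2 ‖ R_L = 7.802 MΩ.
Then V_out = V_in · R2'/(R1 + R2') = 45.4 × 7.802/64.00 = 5.535 V.
(Unloaded it would be 6.02 V; the load pulls it down.)

V_out ≈ 5.53 V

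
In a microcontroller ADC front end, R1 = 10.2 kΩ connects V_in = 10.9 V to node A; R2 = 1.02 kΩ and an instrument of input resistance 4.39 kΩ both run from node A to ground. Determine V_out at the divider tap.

R2 ‖ R_L = (1.02 × 4.39)/(1.02 + 4.39) = 0.8277 kΩ.
Now apply the divider: V_out = 10.9 × 0.07506 = 0.8181 V.
(Unloaded it would be 0.991 V; the load pulls it down.)

V_out ≈ 0.818 V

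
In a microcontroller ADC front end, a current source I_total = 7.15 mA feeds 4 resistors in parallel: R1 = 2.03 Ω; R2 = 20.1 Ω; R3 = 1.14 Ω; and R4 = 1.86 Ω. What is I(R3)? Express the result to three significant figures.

Conductances: ΣG = 1/2.03 + 1/20.1 + 1/1.14 + 1/1.86 = 1.957 (1/Ω).
R3 takes the fraction G_k/ΣG = 0.8772/1.957 = 0.4482, so I = 7.15 × 0.4482 = 3.205 mA.

I ≈ 3.20 mA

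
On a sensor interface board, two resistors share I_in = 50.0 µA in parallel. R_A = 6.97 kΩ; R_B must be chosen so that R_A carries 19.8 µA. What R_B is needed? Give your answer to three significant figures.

R_B ≈ 4.57 kΩ

Two-branch current divider: I_A = I_in · R_B/(R_A + R_B).
With f = 0.3960, R_B = R_A · f/(1−f) = 6.97 × 0.6556 = 4.570 kΩ.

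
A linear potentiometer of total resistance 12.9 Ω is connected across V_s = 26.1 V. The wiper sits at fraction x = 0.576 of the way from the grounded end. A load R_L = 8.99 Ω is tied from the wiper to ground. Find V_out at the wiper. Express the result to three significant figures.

The pot divides into 5.470 Ω above the wiper and 7.430 Ω below.
R_L loads the lower segment: effective lower R = 4.068 Ω.
V_out = 26.1 × 4.068/(5.470 + 4.068) = 11.13 V.

V_out ≈ 11.1 V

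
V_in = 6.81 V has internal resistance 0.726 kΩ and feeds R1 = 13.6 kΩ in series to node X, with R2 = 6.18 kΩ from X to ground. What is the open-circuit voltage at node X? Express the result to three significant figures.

V_th ≈ 2.05 V

R1' = 0.726 + 13.6 = 14.33 kΩ (source resistance + R1).
V_th is the unloaded tap voltage: V_in · R2/(R1'+R2) = 6.81 × 0.3014 = 2.052 V.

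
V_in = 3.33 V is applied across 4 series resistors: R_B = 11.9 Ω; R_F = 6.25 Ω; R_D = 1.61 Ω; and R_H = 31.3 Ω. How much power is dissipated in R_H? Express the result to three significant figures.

P ≈ 0.133 W

The common current is I = 3.33/51.06 = 0.06522 A.
V(R_H) = I·R = 2.041 V; P = V·I = 2.041 × 0.06522 = 0.1331 W.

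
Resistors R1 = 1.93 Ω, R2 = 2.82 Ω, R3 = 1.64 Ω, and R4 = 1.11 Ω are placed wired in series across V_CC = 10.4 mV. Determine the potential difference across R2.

V ≈ 3.91 mV

ΣR = 1.93 + 2.82 + 1.64 + 1.11 = 7.500 Ω.
V = V_CC · R/ΣR = 10.4 × 0.3760 = 3.910 mV.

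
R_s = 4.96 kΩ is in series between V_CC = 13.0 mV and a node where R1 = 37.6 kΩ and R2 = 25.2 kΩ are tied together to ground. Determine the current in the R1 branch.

Parallel bank: R_p = 1/(1/37.6 + 1/25.2) = 15.09 kΩ.
V_A by voltage divider: V_A = 13.0 × 15.09/(4.96 + 15.09) = 9.784 mV.
Branch current I = V_A/R1 = 9.784/37.6 = 0.2602 µA.
(Equivalently: I_total = 0.6484 µA, then current-divider fraction G_k/ΣG = 0.4013.)

I ≈ 0.260 µA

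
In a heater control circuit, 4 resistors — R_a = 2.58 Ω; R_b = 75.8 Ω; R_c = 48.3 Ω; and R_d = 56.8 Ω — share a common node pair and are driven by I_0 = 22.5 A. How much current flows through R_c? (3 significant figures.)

I ≈ 1.06 A

ΣG = 1/2.58 + 1/75.8 + 1/48.3 + 1/56.8 = 0.4391.
By the current-divider rule, I = I_0 · G_k/ΣG = 22.5 × 0.04715 = 1.061 A.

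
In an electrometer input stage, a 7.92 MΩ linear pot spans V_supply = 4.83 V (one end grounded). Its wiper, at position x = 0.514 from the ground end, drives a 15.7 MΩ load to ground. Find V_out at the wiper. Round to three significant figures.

The pot divides into 3.849 MΩ above the wiper and 4.071 MΩ below.
R_L loads the lower segment: effective lower R = 3.233 MΩ.
Loaded-divider output: V_out = 4.83 × 0.4565 = 2.205 V.

V_out ≈ 2.20 V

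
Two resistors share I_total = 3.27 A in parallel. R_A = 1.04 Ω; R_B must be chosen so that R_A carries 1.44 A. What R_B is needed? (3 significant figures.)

Two-branch current divider: I_A = I_total · R_B/(R_A + R_B).
With f = 0.4404, R_B = R_A · f/(1−f) = 1.04 × 0.7869 = 0.8184 Ω.

R_B ≈ 0.818 Ω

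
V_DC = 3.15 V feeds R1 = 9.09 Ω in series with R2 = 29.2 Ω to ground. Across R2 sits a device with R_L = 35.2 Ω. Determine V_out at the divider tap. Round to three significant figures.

V_out ≈ 2.01 V

First combine the lower leg with the load: R2 ‖ R_L = 15.96 Ω.
Then V_out = V_DC · R2'/(R1 + R2') = 3.15 × 15.96/25.05 = 2.007 V.
(Unloaded it would be 2.40 V; the load pulls it down.)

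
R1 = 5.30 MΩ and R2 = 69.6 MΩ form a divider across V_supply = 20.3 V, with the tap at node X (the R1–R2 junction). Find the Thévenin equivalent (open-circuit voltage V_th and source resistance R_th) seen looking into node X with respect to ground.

With X open, the divider is unloaded: V_th = 20.3 × 69.6/74.90 = 18.86 V.
Zeroing V_supply shorts the top of R1 to ground, so R_th = R1 ‖ R2 = 4.925 MΩ.

V_th ≈ 18.9 V, R_th ≈ 4.92 MΩ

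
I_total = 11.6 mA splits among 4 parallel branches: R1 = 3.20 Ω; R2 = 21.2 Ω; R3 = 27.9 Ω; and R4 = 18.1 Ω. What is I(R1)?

I ≈ 8.04 mA

Conductances: ΣG = 1/3.20 + 1/21.2 + 1/27.9 + 1/18.1 = 0.4508 (1/Ω).
Current divider: I(R1) = I_total · G_k/ΣG = 11.6 × (0.3125/0.4508) = 11.6 × 0.6933 = 8.042 mA.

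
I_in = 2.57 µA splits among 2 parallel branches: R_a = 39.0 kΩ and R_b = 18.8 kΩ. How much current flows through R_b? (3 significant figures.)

With just two branches, the current splits inversely with resistance.
So I = 2.57 × 39.0/57.80 = 1.734 µA.

I ≈ 1.73 µA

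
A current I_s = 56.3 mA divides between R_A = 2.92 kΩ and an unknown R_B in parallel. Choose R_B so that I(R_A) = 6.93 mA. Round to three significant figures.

R_B ≈ 0.410 kΩ

In a two-way split, I_A/I_s = R_B/(R_A + R_B).
With f = 0.1231, R_B = R_A · f/(1−f) = 2.92 × 0.1404 = 0.4099 kΩ.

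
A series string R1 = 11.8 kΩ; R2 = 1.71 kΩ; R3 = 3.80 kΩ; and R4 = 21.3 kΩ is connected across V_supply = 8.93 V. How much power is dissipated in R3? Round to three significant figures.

The common current is I = 8.93/38.61 = 0.2313 mA.
V(R3) = I·R = 0.8789 V; P = V·I = 0.8789 × 0.2313 = 0.2033 mW.

P ≈ 0.203 mW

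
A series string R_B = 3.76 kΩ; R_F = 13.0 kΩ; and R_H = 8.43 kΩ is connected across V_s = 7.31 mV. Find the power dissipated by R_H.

P ≈ 0.710 nW

The common current is I = 7.31/25.19 = 0.2902 µA.
P = I²R = 0.08421 × 8.43 = 0.7099 nW.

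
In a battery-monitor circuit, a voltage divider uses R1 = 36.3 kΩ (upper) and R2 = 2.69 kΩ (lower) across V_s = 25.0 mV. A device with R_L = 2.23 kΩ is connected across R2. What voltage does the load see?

V_out ≈ 0.812 mV

The load sits in parallel with R2, giving an effective lower resistance R2' = R2·R_L/(R2+R_L) = 1.219 kΩ.
Now apply the divider: V_out = 25.0 × 0.03250 = 0.8124 mV.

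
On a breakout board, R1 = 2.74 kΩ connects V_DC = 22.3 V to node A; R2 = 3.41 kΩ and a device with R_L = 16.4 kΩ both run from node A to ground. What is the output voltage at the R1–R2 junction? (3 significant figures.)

R2 ‖ R_L = (3.41 × 16.4)/(3.41 + 16.4) = 2.823 kΩ.
Voltage divider with the loaded lower leg: V_out = 22.3 × 2.823/(2.74 + 2.823) = 22.3 × 0.5075 = 11.32 V.
(Unloaded it would be 12.4 V; the load pulls it down.)

V_out ≈ 11.3 V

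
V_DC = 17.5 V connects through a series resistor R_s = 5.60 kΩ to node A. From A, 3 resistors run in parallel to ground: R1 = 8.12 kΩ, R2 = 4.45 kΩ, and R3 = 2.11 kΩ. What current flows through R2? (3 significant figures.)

I ≈ 0.702 mA

Combine the parallel branches: R_p = (1/8.12 + 1/4.45 + 1/2.11)⁻¹ = 1.217 kΩ.
V_A by voltage divider: V_A = 17.5 × 1.217/(5.60 + 1.217) = 3.124 V.
Branch current I = V_A/R2 = 3.124/4.45 = 0.7020 mA.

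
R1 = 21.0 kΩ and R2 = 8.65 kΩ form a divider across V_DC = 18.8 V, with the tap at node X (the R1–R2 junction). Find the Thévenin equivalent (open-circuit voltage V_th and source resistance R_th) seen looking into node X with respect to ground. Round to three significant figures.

V_th is the unloaded tap voltage: V_DC · R2/(R1+R2) = 18.8 × 0.2917 = 5.485 V.
Zeroing V_DC shorts the top of R1 to ground, so R_th = R1 ‖ R2 = 6.126 kΩ.

V_th ≈ 5.48 V, R_th ≈ 6.13 kΩ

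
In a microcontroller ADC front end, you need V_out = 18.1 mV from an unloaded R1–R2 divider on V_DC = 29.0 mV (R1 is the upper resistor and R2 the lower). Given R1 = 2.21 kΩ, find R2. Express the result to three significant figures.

R2 ≈ 3.67 kΩ

Required fraction k = V_out/V_DC = 0.6241.
Rearranging, R2 = R1·k/(1−k) = 2.21 × 1.661 = 3.670 kΩ.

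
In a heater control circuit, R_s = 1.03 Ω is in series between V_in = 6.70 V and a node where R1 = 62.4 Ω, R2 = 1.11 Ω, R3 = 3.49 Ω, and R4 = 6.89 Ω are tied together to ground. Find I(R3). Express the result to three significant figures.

Equivalent of the parallel group: R_p = 0.7415 Ω.
V_A = 6.70 × 0.7415/1.772 = 2.804 V.
I(R3) = V_A / R3 = 2.804/3.49 = 0.8036 A.
(Equivalently: I_total = 3.782 A, then current-divider fraction G_k/ΣG = 0.2125.)

I ≈ 0.804 A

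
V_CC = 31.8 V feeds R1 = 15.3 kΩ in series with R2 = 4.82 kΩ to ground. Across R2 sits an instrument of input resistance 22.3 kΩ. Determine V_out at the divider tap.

R2 ‖ R_L = (4.82 × 22.3)/(4.82 + 22.3) = 3.963 kΩ.
Now apply the divider: V_out = 31.8 × 0.2057 = 6.543 V.

V_out ≈ 6.54 V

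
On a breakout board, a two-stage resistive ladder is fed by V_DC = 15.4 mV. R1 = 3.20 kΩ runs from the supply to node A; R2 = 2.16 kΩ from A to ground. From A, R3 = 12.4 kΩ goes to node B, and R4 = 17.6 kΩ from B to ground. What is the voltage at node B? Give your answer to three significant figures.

Looking into the second stage from A: R3 + R4 = 30.00 kΩ appears in parallel with R2.
R2 ‖ (R3+R4) = 2.015 kΩ.
V_A = 15.4 × 2.015/(3.20 + 2.015) = 5.950 mV.
V_B = V_A × 0.5867 = 3.491 mV.

V_B ≈ 3.49 mV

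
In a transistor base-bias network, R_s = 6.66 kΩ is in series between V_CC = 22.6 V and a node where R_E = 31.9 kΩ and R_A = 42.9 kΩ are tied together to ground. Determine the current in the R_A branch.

I ≈ 0.386 mA

Combine the parallel branches: R_p = (1/31.9 + 1/42.9)⁻¹ = 18.30 kΩ.
V_A = 22.6 × 18.30/24.96 = 16.57 V.
I(R_A) = V_A / R_A = 16.57/42.9 = 0.3862 mA.
(Equivalently: I_total = 0.9056 mA, then current-divider fraction G_k/ΣG = 0.4265.)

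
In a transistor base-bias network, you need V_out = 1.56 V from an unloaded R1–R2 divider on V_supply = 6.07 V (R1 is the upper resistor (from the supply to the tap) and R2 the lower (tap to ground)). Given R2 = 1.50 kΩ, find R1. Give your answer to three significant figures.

Required fraction k = V_out/V_supply = 0.2570.
So R1 = R2 · (V_supply/V_out − 1) = 1.50 × (6.07/1.56 − 1) = 1.50 × 2.891 = 4.337 kΩ.

R1 ≈ 4.34 kΩ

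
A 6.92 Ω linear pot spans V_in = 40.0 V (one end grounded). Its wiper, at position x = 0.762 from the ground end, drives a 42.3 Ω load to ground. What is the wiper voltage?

The pot divides into 1.647 Ω above the wiper and 5.273 Ω below.
R_L loads the lower segment: effective lower R = 4.689 Ω.
Loaded-divider output: V_out = 40.0 × 0.7400 = 29.60 V.

V_out ≈ 29.6 V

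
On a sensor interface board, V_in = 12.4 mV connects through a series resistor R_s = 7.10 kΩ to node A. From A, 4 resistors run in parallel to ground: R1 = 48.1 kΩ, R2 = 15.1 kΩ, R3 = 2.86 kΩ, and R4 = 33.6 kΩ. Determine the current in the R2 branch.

I ≈ 0.190 µA

Combine the parallel branches: R_p = (1/48.1 + 1/15.1 + 1/2.86 + 1/33.6)⁻¹ = 2.144 kΩ.
V_A by voltage divider: V_A = 12.4 × 2.144/(7.10 + 2.144) = 2.876 mV.
I(R2) = V_A / R2 = 2.876/15.1 = 0.1905 µA.
(Check via current divider: I_total = 1.341 µA; share G_k/ΣG = 0.1420 → same result.)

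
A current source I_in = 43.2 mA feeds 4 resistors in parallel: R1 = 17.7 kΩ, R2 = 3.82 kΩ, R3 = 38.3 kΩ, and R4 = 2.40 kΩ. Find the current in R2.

I ≈ 14.9 mA

Conductances: ΣG = 1/17.7 + 1/3.82 + 1/38.3 + 1/2.40 = 0.7611 (1/kΩ).
R2 takes the fraction G_k/ΣG = 0.2618/0.7611 = 0.3440, so I = 43.2 × 0.3440 = 14.86 mA.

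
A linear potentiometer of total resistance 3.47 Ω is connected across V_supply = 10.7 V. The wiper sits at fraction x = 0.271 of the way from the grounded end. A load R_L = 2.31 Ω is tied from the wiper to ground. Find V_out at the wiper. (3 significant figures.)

Split the track: R_lower = x·R_p = 0.9404 Ω, R_upper = (1−x)·R_p = 2.530 Ω.
R_L loads the lower segment: effective lower R = 0.6683 Ω.
Loaded-divider output: V_out = 10.7 × 0.2090 = 2.236 V.
(Unloaded: V_out = x·V_supply = 2.90 V.)

V_out ≈ 2.24 V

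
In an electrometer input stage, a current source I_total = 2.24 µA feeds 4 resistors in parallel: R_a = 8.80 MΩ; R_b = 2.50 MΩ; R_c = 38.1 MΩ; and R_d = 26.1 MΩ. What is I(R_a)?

Total conductance ΣG = 1/8.80 + 1/2.50 + 1/38.1 + 1/26.1 = 0.5782 (units of 1/MΩ).
By the current-divider rule, I = I_total · G_k/ΣG = 2.24 × 0.1965 = 0.4402 µA.

I ≈ 0.440 µA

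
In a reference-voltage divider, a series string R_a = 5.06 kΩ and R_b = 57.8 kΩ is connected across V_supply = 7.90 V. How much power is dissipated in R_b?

P ≈ 0.913 mW

Series current I = V_supply/ΣR = 7.90/62.86 = 0.1257 mA.
P = I²R = 0.01579 × 57.8 = 0.9129 mW.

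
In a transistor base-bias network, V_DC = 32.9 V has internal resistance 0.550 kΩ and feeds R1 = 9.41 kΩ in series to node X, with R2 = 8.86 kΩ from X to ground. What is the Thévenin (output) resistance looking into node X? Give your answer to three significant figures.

R_th ≈ 4.69 kΩ

R1' = 0.550 + 9.41 = 9.960 kΩ (source resistance + R1).
With V_DC suppressed (replaced by a short), R_th = R1' ‖ R2 = (9.960 × 8.86)/(9.960 + 8.86) = 4.689 kΩ.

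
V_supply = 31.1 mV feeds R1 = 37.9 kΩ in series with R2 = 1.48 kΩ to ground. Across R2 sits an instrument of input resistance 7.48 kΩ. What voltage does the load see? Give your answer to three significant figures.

R2 ‖ R_L = (1.48 × 7.48)/(1.48 + 7.48) = 1.236 kΩ.
Voltage divider with the loaded lower leg: V_out = 31.1 × 1.236/(37.9 + 1.236) = 31.1 × 0.03157 = 0.9818 mV.
(Unloaded it would be 1.17 mV; the load pulls it down.)

V_out ≈ 0.982 mV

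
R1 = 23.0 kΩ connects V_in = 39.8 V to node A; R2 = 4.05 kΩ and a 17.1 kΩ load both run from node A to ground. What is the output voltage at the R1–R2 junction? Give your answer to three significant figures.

First combine the lower leg with the load: R2 ‖ R_L = 3.274 kΩ.
Then V_out = V_in · R2'/(R1 + R2') = 39.8 × 3.274/26.27 = 4.960 V.
(Unloaded it would be 5.96 V; the load pulls it down.)

V_out ≈ 4.96 V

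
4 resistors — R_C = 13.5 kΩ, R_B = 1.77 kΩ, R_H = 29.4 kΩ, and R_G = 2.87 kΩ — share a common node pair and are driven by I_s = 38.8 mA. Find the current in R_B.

Conductances: ΣG = 1/13.5 + 1/1.77 + 1/29.4 + 1/2.87 = 1.021 (1/kΩ).
By the current-divider rule, I = I_s · G_k/ΣG = 38.8 × 0.5531 = 21.46 mA.

I ≈ 21.5 mA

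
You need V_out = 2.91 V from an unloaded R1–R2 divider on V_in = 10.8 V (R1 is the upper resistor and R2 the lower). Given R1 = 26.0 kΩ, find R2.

The divider ratio is R2/(R1+R2) = 2.91/10.8 = 0.2694.
So R2 = R1 · V_out/(V_in − V_out) = 26.0 × 2.91/(10.8 − 2.91) = 26.0 × 0.3688 = 9.589 kΩ.

R2 ≈ 9.59 kΩ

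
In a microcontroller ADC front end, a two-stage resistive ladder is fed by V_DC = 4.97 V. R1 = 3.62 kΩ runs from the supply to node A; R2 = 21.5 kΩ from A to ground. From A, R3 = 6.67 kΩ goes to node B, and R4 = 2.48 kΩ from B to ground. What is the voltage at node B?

V_B ≈ 0.861 V

Node A sees R2 in parallel with the series input of stage 2, R3 + R4 = 9.150 kΩ.
R2 ‖ (R3+R4) = 6.418 kΩ.
First divider: V_A = V_DC · 6.418/(3.62 + 6.418) = 3.178 V.
Stage 2 is unloaded, so V_B = V_A · R4/(R3+R4) = 3.178 × 2.48/9.150 = 0.8613 V.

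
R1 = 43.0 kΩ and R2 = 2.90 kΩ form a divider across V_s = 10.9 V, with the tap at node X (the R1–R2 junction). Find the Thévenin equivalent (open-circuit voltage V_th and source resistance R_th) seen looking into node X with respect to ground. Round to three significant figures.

V_th ≈ 0.689 V, R_th ≈ 2.72 kΩ

With X open, the divider is unloaded: V_th = 10.9 × 2.90/45.90 = 0.6887 V.
Looking into X with the source shorted: R_th = R1·R2/(R1+R2) = 43.00 × 2.90/45.90 = 2.717 kΩ.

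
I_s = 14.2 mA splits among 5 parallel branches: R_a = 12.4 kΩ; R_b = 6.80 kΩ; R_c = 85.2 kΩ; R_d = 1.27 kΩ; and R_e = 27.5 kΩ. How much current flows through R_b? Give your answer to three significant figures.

I ≈ 1.96 mA

ΣG = 1/12.4 + 1/6.80 + 1/85.2 + 1/1.27 + 1/27.5 = 1.063.
Current divider: I(R_b) = I_s · G_k/ΣG = 14.2 × (0.1471/1.063) = 14.2 × 0.1383 = 1.964 mA.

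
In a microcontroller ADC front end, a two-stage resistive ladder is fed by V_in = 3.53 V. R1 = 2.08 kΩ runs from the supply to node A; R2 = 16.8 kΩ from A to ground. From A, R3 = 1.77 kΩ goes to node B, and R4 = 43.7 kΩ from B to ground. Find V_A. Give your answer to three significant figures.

Looking into the second stage from A: R3 + R4 = 45.47 kΩ appears in parallel with R2.
R2 ‖ (R3+R4) = 12.27 kΩ.
So V_A = 3.53 × 0.8550 = 3.018 V.

V_A ≈ 3.02 V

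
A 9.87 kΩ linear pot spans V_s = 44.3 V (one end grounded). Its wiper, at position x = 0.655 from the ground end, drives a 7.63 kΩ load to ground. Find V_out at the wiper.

V_out ≈ 22.5 V

Split the track: R_lower = x·R_p = 6.465 kΩ, R_upper = (1−x)·R_p = 3.405 kΩ.
(x·R_p) ‖ R_L = 3.500 kΩ.
Then V_out = V_s · 3.500/(3.405 + 3.500) = 22.45 V.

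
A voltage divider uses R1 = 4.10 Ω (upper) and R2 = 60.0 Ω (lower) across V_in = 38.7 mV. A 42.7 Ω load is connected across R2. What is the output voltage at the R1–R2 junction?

V_out ≈ 33.2 mV

The load sits in parallel with R2, giving an effective lower resistance R2' = R2·R_L/(R2+R_L) = 24.95 Ω.
Voltage divider with the loaded lower leg: V_out = 38.7 × 24.95/(4.10 + 24.95) = 38.7 × 0.8588 = 33.24 mV.
(Unloaded it would be 36.2 mV; the load pulls it down.)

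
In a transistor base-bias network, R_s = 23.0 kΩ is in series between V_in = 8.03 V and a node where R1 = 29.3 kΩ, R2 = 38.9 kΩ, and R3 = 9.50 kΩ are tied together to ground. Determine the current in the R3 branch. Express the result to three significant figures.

Equivalent of the parallel group: R_p = 6.057 kΩ.
Node voltage V_A = V_in · R_p/(R_s + R_p) = 8.03 × 0.2085 = 1.674 V.
Branch current I = V_A/R3 = 1.674/9.50 = 0.1762 mA.

I ≈ 0.176 mA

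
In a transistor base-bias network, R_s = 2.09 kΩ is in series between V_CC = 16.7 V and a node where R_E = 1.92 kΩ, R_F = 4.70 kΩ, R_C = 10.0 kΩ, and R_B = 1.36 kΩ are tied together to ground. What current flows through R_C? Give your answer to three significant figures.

Equivalent of the parallel group: R_p = 0.6374 kΩ.
V_A = 16.7 × 0.6374/2.727 = 3.903 V.
Branch current I = V_A/R_C = 3.903/10.0 = 0.3903 mA.

I ≈ 0.390 mA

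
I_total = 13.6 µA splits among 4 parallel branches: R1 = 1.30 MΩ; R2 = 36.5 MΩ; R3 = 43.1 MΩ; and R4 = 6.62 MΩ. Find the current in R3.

Total conductance ΣG = 1/1.30 + 1/36.5 + 1/43.1 + 1/6.62 = 0.9709 (units of 1/MΩ).
R3 takes the fraction G_k/ΣG = 0.02320/0.9709 = 0.02390, so I = 13.6 × 0.02390 = 0.3250 µA.

I ≈ 0.325 µA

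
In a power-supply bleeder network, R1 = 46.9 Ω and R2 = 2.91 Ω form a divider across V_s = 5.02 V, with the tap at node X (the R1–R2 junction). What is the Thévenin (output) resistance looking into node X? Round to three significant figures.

With V_s suppressed (replaced by a short), R_th = R1 ‖ R2 = (46.90 × 2.91)/(46.90 + 2.91) = 2.740 Ω.

R_th ≈ 2.74 Ω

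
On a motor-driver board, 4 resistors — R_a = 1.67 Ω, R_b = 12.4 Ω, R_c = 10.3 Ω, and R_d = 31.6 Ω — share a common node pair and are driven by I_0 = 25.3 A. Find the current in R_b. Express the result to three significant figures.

ΣG = 1/1.67 + 1/12.4 + 1/10.3 + 1/31.6 = 0.8082.
R_b takes the fraction G_k/ΣG = 0.08065/0.8082 = 0.09979, so I = 25.3 × 0.09979 = 2.525 A.

I ≈ 2.52 A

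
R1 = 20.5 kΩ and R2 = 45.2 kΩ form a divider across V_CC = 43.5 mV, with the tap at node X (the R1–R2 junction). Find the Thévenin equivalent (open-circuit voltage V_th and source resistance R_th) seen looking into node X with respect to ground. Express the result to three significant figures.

V_th is the unloaded tap voltage: V_CC · R2/(R1+R2) = 43.5 × 0.6880 = 29.93 mV.
Zeroing V_CC shorts the top of R1 to ground, so R_th = R1 ‖ R2 = 14.10 kΩ.

V_th ≈ 29.9 mV, R_th ≈ 14.1 kΩ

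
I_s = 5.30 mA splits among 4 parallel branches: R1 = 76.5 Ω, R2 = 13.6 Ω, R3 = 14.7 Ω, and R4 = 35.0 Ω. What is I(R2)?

ΣG = 1/76.5 + 1/13.6 + 1/14.7 + 1/35.0 = 0.1832.
R2 takes the fraction G_k/ΣG = 0.07353/0.1832 = 0.4014, so I = 5.30 × 0.4014 = 2.127 mA.

I ≈ 2.13 mA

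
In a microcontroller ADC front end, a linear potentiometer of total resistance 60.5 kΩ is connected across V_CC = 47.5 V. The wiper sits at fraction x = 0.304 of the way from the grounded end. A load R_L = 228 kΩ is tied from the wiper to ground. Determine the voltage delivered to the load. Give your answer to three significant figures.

V_out ≈ 13.7 V

Split the track: R_lower = x·R_p = 18.39 kΩ, R_upper = (1−x)·R_p = 42.11 kΩ.
(x·R_p) ‖ R_L = 17.02 kΩ.
Loaded-divider output: V_out = 47.5 × 0.2878 = 13.67 V.
(Unloaded: V_out = x·V_CC = 14.4 V.)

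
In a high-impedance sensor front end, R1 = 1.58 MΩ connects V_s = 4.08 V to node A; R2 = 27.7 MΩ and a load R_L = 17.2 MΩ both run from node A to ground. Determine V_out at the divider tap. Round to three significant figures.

The load sits in parallel with R2, giving an effective lower resistance R2' = R2·R_L/(R2+R_L) = 10.61 MΩ.
Now apply the divider: V_out = 4.08 × 0.8704 = 3.551 V.

V_out ≈ 3.55 V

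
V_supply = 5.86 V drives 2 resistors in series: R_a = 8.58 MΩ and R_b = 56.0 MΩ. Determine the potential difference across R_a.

Total series resistance ΣR = 8.58 + 56.0 = 64.58 MΩ.
V = V_supply · R/ΣR = 5.86 × 0.1329 = 0.7786 V.

V ≈ 0.779 V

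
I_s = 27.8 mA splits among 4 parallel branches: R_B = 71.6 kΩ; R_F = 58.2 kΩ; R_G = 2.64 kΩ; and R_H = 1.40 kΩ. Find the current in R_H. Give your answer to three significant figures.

Total conductance ΣG = 1/71.6 + 1/58.2 + 1/2.64 + 1/1.40 = 1.124 (units of 1/kΩ).
By the current-divider rule, I = I_s · G_k/ΣG = 27.8 × 0.6354 = 17.66 mA.

I ≈ 17.7 mA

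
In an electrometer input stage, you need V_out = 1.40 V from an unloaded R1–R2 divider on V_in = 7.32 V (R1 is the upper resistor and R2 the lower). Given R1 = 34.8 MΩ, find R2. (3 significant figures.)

Required fraction k = V_out/V_in = 0.1913.
So R2 = R1 · V_out/(V_in − V_out) = 34.8 × 1.40/(7.32 − 1.40) = 34.8 × 0.2365 = 8.230 MΩ.

R2 ≈ 8.23 MΩ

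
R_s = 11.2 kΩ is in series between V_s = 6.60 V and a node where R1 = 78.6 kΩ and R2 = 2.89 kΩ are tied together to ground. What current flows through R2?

I ≈ 0.455 mA

Equivalent of the parallel group: R_p = 2.788 kΩ.
Node voltage V_A = V_s · R_p/(R_s + R_p) = 6.60 × 0.1993 = 1.315 V.
Branch current I = V_A/R2 = 1.315/2.89 = 0.4551 mA.
(Equivalently: I_total = 0.4718 mA, then current-divider fraction G_k/ΣG = 0.9645.)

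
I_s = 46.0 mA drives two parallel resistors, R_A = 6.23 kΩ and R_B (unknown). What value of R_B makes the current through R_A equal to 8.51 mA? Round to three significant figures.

In a two-way split, I_A/I_s = R_B/(R_A + R_B).
With f = 0.1850, R_B = R_A · f/(1−f) = 6.23 × 0.2270 = 1.414 kΩ.

R_B ≈ 1.41 kΩ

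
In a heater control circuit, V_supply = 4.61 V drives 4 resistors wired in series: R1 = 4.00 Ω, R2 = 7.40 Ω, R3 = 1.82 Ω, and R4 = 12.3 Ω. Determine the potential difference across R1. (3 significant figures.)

Series total: ΣR = 4.00 + 7.40 + 1.82 + 12.3 = 25.52 Ω.
V = V_supply · R/ΣR = 4.61 × 0.1567 = 0.7226 V.

V ≈ 0.723 V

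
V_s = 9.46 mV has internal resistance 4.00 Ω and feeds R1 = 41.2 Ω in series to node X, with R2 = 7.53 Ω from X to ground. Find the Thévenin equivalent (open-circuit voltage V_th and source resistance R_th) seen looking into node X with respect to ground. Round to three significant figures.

V_th ≈ 1.35 mV, R_th ≈ 6.45 Ω

R1' = 4.00 + 41.2 = 45.20 Ω (source resistance + R1).
With X open, the divider is unloaded: V_th = 9.46 × 7.53/52.73 = 1.351 mV.
Looking into X with the source shorted: R_th = R1'·R2/(R1'+R2) = 45.20 × 7.53/52.73 = 6.455 Ω.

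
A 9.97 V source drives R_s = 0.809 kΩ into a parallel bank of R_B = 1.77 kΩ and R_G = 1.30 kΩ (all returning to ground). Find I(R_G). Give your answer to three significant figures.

I ≈ 3.69 mA

Parallel bank: R_p = 1/(1/1.77 + 1/1.30) = 0.7495 kΩ.
V_A = 9.97 × 0.7495/1.559 = 4.795 V.
I(R_G) = V_A / R_G = 4.795/1.30 = 3.688 mA.
(Equivalently: I_total = 6.397 mA, then current-divider fraction G_k/ΣG = 0.5765.)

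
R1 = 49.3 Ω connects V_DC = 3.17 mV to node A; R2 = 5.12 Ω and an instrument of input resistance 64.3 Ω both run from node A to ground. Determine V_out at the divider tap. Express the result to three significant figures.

V_out ≈ 0.278 mV

R2 ‖ R_L = (5.12 × 64.3)/(5.12 + 64.3) = 4.742 Ω.
Voltage divider with the loaded lower leg: V_out = 3.17 × 4.742/(49.3 + 4.742) = 3.17 × 0.08775 = 0.2782 mV.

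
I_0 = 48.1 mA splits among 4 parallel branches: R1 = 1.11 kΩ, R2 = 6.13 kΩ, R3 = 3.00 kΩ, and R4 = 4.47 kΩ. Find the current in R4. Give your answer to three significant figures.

I ≈ 6.64 mA

ΣG = 1/1.11 + 1/6.13 + 1/3.00 + 1/4.47 = 1.621.
Current divider: I(R4) = I_0 · G_k/ΣG = 48.1 × (0.2237/1.621) = 48.1 × 0.1380 = 6.638 mA.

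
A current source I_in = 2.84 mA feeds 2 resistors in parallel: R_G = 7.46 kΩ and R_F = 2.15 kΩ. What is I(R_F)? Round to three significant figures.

Two-branch current divider: I_k = I_in · R_other/(R_1 + R_2).
So I = 2.84 × 7.46/9.610 = 2.205 mA.

I ≈ 2.20 mA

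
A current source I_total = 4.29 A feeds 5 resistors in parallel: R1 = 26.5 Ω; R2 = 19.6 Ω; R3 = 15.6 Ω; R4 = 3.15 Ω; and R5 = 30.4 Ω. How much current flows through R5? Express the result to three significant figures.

Conductances: ΣG = 1/26.5 + 1/19.6 + 1/15.6 + 1/3.15 + 1/30.4 = 0.5032 (1/Ω).
Current divider: I(R5) = I_total · G_k/ΣG = 4.29 × (0.03289/0.5032) = 4.29 × 0.06537 = 0.2804 A.

I ≈ 0.280 A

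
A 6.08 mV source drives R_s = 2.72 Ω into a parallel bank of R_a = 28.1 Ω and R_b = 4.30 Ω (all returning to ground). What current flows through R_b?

I ≈ 0.818 mA

Combine the parallel branches: R_p = (1/28.1 + 1/4.30)⁻¹ = 3.729 Ω.
V_A = 6.08 × 3.729/6.449 = 3.516 mV.
Branch current I = V_A/R_b = 3.516/4.30 = 0.8176 mA.
(Equivalently: I_total = 0.9427 mA, then current-divider fraction G_k/ΣG = 0.8673.)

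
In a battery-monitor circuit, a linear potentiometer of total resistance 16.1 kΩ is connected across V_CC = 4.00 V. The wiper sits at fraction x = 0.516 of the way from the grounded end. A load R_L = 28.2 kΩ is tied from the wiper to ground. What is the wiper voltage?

Split the track: R_lower = x·R_p = 8.308 kΩ, R_upper = (1−x)·R_p = 7.792 kΩ.
Lower segment in parallel with the load: 8.308 ‖ 28.2 = 6.417 kΩ.
Loaded-divider output: V_out = 4.00 × 0.4516 = 1.806 V.

V_out ≈ 1.81 V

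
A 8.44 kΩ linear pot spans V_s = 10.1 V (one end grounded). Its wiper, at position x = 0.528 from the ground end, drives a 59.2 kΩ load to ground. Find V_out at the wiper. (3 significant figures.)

Lower segment x·R_p = 4.456 kΩ; upper segment (1−x)·R_p = 3.984 kΩ.
(x·R_p) ‖ R_L = 4.144 kΩ.
Loaded-divider output: V_out = 10.1 × 0.5099 = 5.150 V.
(Unloaded: V_out = x·V_s = 5.33 V.)

V_out ≈ 5.15 V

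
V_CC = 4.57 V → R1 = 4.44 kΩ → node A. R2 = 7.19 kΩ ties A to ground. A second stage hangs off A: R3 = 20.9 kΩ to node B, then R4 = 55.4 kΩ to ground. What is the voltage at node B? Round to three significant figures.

V_B ≈ 1.98 V

The second stage (R3 + R4 = 76.30 kΩ) loads node A in parallel with R2.
Effective lower resistance at A: R2 ‖ 76.30 = 6.571 kΩ.
First divider: V_A = V_CC · 6.571/(4.44 + 6.571) = 2.727 V.
V_B = V_A × 0.7261 = 1.980 V.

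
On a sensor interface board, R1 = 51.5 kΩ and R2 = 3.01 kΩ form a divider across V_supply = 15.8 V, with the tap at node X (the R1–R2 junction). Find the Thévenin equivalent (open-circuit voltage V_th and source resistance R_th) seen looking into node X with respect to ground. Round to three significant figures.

V_th ≈ 0.872 V, R_th ≈ 2.84 kΩ

V_th is the unloaded tap voltage: V_supply · R2/(R1+R2) = 15.8 × 0.05522 = 0.8725 V.
Zeroing V_supply shorts the top of R1 to ground, so R_th = R1 ‖ R2 = 2.844 kΩ.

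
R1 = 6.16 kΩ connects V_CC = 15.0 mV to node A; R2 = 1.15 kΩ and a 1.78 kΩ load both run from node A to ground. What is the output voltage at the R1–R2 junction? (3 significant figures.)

R2 ‖ R_L = (1.15 × 1.78)/(1.15 + 1.78) = 0.6986 kΩ.
Now apply the divider: V_out = 15.0 × 0.1019 = 1.528 mV.
(Unloaded it would be 2.36 mV; the load pulls it down.)

V_out ≈ 1.53 mV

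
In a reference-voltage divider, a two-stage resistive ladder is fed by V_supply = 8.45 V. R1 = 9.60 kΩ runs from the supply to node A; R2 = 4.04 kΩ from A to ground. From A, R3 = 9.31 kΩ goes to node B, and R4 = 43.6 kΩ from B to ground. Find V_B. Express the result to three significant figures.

V_B ≈ 1.96 V

Looking into the second stage from A: R3 + R4 = 52.91 kΩ appears in parallel with R2.
R2 ‖ (R3+R4) = 3.753 kΩ.
First divider: V_A = V_supply · 3.753/(9.60 + 3.753) = 2.375 V.
V_B = V_A × 0.8240 = 1.957 V.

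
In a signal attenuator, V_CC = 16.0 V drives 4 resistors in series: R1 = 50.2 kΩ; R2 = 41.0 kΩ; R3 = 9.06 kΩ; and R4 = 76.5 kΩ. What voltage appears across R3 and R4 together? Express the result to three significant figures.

Series total: ΣR = 50.2 + 41.0 + 9.06 + 76.5 = 176.8 kΩ.
R_{R3..R4} = 9.06 + 76.5 = 85.56 kΩ.
V = V_CC · R/ΣR = 16.0 × 0.4840 = 7.745 V.

V ≈ 7.74 V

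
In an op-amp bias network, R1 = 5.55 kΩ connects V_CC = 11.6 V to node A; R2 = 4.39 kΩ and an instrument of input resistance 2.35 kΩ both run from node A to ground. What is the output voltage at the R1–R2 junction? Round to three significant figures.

First combine the lower leg with the load: R2 ‖ R_L = 1.531 kΩ.
Now apply the divider: V_out = 11.6 × 0.2162 = 2.508 V.
(Unloaded it would be 5.12 V; the load pulls it down.)

V_out ≈ 2.51 V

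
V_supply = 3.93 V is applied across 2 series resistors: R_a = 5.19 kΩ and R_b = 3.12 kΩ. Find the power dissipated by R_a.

ΣR = 8.310 kΩ → I = 3.93/8.310 = 0.4729 mA.
V(R_a) = I·R = 2.454 V; P = V·I = 2.454 × 0.4729 = 1.161 mW.

P ≈ 1.16 mW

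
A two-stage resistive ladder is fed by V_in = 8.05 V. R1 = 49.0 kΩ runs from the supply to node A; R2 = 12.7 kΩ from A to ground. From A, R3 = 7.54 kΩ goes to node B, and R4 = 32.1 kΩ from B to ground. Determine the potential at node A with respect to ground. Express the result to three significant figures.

Looking into the second stage from A: R3 + R4 = 39.64 kΩ appears in parallel with R2.
R2 ‖ (R3+R4) = 9.618 kΩ.
First divider: V_A = V_in · 9.618/(49.0 + 9.618) = 1.321 V.

V_A ≈ 1.32 V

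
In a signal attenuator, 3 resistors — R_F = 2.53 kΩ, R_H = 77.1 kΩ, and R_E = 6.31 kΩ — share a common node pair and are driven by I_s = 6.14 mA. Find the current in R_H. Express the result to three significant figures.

I ≈ 0.141 mA

Conductances: ΣG = 1/2.53 + 1/77.1 + 1/6.31 = 0.5667 (1/kΩ).
R_H takes the fraction G_k/ΣG = 0.01297/0.5667 = 0.02289, so I = 6.14 × 0.02289 = 0.1405 mA.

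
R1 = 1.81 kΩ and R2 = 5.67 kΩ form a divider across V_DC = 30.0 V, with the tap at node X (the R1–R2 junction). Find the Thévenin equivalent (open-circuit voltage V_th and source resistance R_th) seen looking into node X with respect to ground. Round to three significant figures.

Open-circuit (no load on X): V_th = V_DC · R2/(R1 + R2) = 30.0 × 5.67/(1.810 + 5.67) = 22.74 V.
With V_DC suppressed (replaced by a short), R_th = R1 ‖ R2 = (1.810 × 5.67)/(1.810 + 5.67) = 1.372 kΩ.

V_th ≈ 22.7 V, R_th ≈ 1.37 kΩ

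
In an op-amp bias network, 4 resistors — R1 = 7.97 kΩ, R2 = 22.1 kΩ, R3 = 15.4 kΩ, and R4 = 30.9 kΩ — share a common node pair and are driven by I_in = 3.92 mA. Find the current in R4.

I ≈ 0.473 mA

Total conductance ΣG = 1/7.97 + 1/22.1 + 1/15.4 + 1/30.9 = 0.2680 (units of 1/kΩ).
R4 takes the fraction G_k/ΣG = 0.03236/0.2680 = 0.1207, so I = 3.92 × 0.1207 = 0.4733 mA.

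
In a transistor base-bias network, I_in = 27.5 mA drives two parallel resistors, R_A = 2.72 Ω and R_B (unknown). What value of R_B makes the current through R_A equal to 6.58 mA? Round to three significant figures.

R_B ≈ 0.856 Ω

The fraction through R_A equals R_B/(R_A+R_B).
6.58/27.5 = R_B/(R_A + R_B) → R_B = R_A · (0.2393)/(1 − 0.2393) = 2.72 × 0.3145 = 0.8555 Ω.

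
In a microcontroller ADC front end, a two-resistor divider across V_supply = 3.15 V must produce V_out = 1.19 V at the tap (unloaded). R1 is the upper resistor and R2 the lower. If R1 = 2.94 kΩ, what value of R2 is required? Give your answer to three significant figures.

Required fraction k = V_out/V_supply = 0.3778.
So R2 = R1 · V_out/(V_supply − V_out) = 2.94 × 1.19/(3.15 − 1.19) = 2.94 × 0.6071 = 1.785 kΩ.

R2 ≈ 1.78 kΩ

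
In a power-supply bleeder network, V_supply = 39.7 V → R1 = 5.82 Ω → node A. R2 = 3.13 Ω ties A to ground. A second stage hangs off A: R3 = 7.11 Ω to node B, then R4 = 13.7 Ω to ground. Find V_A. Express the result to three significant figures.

Node A sees R2 in parallel with the series input of stage 2, R3 + R4 = 20.81 Ω.
Effective lower resistance at A: R2 ‖ 20.81 = 2.721 Ω.
So V_A = 39.7 × 0.3186 = 12.65 V.

V_A ≈ 12.6 V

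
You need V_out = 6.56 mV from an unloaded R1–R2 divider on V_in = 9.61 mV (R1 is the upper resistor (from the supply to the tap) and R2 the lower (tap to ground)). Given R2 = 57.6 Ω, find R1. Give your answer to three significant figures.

R1 ≈ 26.8 Ω

V_out/V_in = R2/(R1+R2) = 0.6826.
Rearranging, R1 = R2·(1−k)/k = 57.6 × 0.4649 = 26.78 Ω.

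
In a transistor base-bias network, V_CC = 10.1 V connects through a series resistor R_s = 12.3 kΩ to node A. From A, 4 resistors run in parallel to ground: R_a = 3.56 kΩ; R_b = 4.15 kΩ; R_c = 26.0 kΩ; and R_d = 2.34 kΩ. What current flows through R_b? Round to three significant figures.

I ≈ 0.185 mA

Equivalent of the parallel group: R_p = 1.012 kΩ.
V_A = 10.1 × 1.012/13.31 = 0.7682 V.
Branch current I = V_A/R_b = 0.7682/4.15 = 0.1851 mA.
(Equivalently: I_total = 0.7587 mA, then current-divider fraction G_k/ΣG = 0.2440.)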